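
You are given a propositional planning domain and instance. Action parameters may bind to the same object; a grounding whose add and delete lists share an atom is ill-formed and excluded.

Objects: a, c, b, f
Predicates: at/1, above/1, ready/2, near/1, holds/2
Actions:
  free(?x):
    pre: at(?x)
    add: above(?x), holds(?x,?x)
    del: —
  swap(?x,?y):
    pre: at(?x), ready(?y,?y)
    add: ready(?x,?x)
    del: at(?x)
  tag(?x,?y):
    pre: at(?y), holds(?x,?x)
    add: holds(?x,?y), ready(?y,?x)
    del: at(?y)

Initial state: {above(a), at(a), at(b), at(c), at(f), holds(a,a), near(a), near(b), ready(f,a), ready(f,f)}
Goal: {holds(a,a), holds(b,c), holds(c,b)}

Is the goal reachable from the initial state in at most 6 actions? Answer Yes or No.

1. free(c)  →  {above(a), above(c), at(a), at(b), at(c), at(f), holds(a,a), holds(c,c), near(a), near(b), ready(f,a), ready(f,f)}
2. free(b)  →  {above(a), above(b), above(c), at(a), at(b), at(c), at(f), holds(a,a), holds(b,b), holds(c,c), near(a), near(b), ready(f,a), ready(f,f)}
3. tag(c,b)  →  {above(a), above(b), above(c), at(a), at(c), at(f), holds(a,a), holds(b,b), holds(c,b), holds(c,c), near(a), near(b), ready(b,c), ready(f,a), ready(f,f)}
4. tag(b,c)  →  {above(a), above(b), above(c), at(a), at(f), holds(a,a), holds(b,b), holds(b,c), holds(c,b), holds(c,c), near(a), near(b), ready(b,c), ready(c,b), ready(f,a), ready(f,f)}
optimal plan length = 4; 4 ≤ 6

Yes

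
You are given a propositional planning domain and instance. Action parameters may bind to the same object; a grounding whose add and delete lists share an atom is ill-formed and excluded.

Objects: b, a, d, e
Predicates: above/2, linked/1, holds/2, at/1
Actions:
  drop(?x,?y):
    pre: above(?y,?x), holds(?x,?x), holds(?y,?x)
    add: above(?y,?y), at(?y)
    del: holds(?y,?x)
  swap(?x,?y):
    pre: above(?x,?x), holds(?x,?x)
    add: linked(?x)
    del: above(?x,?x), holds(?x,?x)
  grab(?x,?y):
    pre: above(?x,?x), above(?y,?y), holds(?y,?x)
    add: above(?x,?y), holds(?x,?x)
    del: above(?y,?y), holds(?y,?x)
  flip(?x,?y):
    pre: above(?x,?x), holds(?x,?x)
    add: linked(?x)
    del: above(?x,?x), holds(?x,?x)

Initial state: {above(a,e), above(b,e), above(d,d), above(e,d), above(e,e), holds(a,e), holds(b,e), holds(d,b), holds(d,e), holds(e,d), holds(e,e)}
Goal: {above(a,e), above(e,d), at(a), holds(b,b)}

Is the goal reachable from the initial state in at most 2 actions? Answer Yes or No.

No

1. drop(e,b)  →  {above(a,e), above(b,b), above(b,e), above(d,d), above(e,d), above(e,e), at(b), holds(a,e), holds(d,b), holds(d,e), holds(e,d), holds(e,e)}
2. drop(e,a)  →  {above(a,a), above(a,e), above(b,b), above(b,e), above(d,d), above(e,d), above(e,e), at(a), at(b), holds(d,b), holds(d,e), holds(e,d), holds(e,e)}
3. grab(b,d)  →  {above(a,a), above(a,e), above(b,b), above(b,d), above(b,e), above(e,d), above(e,e), at(a), at(b), holds(b,b), holds(d,e), holds(e,d), holds(e,e)}
optimal plan length = 3; 3 > 2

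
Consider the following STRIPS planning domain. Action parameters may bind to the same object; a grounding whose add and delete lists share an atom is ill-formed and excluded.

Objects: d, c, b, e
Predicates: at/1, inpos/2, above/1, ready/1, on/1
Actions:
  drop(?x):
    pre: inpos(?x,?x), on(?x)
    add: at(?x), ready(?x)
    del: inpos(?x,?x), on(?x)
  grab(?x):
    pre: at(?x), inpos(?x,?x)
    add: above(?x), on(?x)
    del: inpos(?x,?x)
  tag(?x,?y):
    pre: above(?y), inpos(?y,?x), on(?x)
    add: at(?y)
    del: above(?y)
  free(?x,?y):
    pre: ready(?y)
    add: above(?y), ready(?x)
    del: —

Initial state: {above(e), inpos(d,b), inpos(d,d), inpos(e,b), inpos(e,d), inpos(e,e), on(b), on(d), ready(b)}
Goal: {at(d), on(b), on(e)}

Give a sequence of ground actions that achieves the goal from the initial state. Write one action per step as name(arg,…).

drop(d); tag(b,e); grab(e)

1. drop(d)  →  {above(e), at(d), inpos(d,b), inpos(e,b), inpos(e,d), inpos(e,e), on(b), ready(b), ready(d)}
2. tag(b,e)  →  {at(d), at(e), inpos(d,b), inpos(e,b), inpos(e,d), inpos(e,e), on(b), ready(b), ready(d)}
3. grab(e)  →  {above(e), at(d), at(e), inpos(d,b), inpos(e,b), inpos(e,d), on(b), on(e), ready(b), ready(d)}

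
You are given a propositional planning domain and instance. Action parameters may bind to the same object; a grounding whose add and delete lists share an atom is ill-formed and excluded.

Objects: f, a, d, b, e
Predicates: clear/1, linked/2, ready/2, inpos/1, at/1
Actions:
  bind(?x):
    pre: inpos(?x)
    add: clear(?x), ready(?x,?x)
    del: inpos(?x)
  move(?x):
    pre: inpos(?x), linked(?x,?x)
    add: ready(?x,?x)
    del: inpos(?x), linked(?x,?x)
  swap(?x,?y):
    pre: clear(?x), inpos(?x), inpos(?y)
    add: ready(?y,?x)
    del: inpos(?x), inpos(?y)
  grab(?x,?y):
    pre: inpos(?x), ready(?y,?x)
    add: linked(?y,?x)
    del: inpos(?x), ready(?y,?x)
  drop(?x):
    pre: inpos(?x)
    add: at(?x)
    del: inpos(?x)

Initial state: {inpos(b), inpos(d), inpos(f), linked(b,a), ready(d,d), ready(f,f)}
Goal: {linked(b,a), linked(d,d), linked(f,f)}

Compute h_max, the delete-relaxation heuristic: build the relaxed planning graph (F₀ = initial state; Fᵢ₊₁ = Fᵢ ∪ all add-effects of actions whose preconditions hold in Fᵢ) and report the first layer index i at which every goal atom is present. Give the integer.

F0 = init (6 atoms)
F1 = F0 ∪ {at(b), at(d), at(f), clear(b), clear(d), clear(f), linked(d,d), linked(f,f), ready(b,b)}  (15 atoms)
goal ⊆ F1  ⇒  h_max = 1

1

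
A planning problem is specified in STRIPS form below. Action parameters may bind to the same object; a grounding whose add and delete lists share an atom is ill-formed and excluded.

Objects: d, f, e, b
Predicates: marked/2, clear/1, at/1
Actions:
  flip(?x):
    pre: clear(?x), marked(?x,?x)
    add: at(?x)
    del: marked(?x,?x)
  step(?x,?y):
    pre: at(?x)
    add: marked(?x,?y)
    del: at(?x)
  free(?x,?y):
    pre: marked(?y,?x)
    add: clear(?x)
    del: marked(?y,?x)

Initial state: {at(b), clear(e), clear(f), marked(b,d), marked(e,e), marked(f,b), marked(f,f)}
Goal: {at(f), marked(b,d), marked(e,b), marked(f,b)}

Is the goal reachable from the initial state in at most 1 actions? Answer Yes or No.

1. flip(f)  →  {at(b), at(f), clear(e), clear(f), marked(b,d), marked(e,e), marked(f,b)}
2. flip(e)  →  {at(b), at(e), at(f), clear(e), clear(f), marked(b,d), marked(f,b)}
3. step(e,b)  →  {at(b), at(f), clear(e), clear(f), marked(b,d), marked(e,b), marked(f,b)}
optimal plan length = 3; 3 > 1

No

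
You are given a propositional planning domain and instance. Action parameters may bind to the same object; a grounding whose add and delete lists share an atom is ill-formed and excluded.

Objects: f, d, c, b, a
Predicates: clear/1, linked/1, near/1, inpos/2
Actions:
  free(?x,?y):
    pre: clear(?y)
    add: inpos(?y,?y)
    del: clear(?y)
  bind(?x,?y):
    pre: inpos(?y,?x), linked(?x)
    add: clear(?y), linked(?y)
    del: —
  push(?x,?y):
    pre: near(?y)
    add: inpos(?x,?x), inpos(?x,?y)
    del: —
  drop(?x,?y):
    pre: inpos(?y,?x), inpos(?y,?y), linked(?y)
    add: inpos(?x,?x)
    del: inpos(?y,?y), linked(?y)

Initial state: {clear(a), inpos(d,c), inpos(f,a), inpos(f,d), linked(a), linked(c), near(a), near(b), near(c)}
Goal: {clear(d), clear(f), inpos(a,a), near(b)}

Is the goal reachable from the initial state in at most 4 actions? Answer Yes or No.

1. free(f,a)  →  {inpos(a,a), inpos(d,c), inpos(f,a), inpos(f,d), linked(a), linked(c), near(a), near(b), near(c)}
2. bind(c,d)  →  {clear(d), inpos(a,a), inpos(d,c), inpos(f,a), inpos(f,d), linked(a), linked(c), linked(d), near(a), near(b), near(c)}
3. bind(d,f)  →  {clear(d), clear(f), inpos(a,a), inpos(d,c), inpos(f,a), inpos(f,d), linked(a), linked(c), linked(d), linked(f), near(a), near(b), near(c)}
optimal plan length = 3; 3 ≤ 4

Yes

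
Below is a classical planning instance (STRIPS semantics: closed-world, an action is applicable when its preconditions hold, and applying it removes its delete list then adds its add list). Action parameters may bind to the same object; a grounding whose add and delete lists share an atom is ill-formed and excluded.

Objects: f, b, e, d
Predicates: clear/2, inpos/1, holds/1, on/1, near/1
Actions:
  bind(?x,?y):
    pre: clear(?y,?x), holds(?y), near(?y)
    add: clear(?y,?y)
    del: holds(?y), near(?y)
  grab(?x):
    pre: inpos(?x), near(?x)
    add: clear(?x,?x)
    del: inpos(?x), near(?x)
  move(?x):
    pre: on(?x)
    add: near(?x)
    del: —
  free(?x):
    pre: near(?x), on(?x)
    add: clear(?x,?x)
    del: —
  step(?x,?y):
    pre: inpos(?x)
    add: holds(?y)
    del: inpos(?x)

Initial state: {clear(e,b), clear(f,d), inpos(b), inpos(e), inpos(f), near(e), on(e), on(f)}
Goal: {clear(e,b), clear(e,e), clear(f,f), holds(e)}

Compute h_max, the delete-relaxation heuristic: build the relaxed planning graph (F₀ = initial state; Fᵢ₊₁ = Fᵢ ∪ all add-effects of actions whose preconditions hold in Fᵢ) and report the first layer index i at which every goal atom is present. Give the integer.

2

F0 = init (8 atoms)
F1 = F0 ∪ {clear(e,e), holds(b), holds(d), holds(e), holds(f), near(f)}  (14 atoms)
F2 = F1 ∪ {clear(f,f)}  (15 atoms)
goal ⊆ F2  ⇒  h_max = 2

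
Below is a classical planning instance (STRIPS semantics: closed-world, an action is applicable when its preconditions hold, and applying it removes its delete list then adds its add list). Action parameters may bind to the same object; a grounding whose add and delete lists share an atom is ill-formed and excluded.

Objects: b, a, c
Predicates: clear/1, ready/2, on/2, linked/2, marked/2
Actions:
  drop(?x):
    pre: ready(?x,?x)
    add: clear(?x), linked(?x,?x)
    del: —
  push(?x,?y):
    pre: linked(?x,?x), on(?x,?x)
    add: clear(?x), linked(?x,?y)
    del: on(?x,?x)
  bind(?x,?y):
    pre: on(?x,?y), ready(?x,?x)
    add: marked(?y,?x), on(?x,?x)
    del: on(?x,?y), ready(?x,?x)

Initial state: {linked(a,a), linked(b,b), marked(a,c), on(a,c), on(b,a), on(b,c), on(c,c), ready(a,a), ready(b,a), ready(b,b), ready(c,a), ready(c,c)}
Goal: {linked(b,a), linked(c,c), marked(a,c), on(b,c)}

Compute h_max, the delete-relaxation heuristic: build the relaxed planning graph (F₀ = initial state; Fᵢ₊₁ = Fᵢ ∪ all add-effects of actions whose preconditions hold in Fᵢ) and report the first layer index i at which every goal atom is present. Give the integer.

2

F0 = init (12 atoms)
F1 = F0 ∪ {clear(a), clear(b), clear(c), linked(c,c), marked(a,b), marked(c,a), marked(c,b), on(a,a), on(b,b)}  (21 atoms)
F2 = F1 ∪ {linked(a,b), linked(a,c), linked(b,a), linked(b,c), linked(c,a), linked(c,b)}  (27 atoms)
goal ⊆ F2  ⇒  h_max = 2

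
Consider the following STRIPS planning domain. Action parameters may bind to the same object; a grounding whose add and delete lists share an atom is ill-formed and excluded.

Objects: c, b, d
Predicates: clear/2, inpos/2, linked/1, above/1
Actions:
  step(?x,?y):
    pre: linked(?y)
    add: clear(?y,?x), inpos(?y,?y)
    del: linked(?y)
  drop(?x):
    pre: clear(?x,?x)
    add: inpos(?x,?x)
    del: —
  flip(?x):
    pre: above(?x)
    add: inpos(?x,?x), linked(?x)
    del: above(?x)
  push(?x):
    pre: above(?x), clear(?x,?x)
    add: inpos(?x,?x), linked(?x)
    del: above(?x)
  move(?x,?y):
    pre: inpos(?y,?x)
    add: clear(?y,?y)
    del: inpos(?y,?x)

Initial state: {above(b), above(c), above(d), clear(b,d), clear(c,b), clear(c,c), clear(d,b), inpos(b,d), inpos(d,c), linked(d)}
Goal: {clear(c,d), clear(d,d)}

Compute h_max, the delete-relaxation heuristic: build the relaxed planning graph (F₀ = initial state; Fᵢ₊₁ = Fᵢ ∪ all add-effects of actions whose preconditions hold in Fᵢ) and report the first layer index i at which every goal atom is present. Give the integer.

F0 = init (10 atoms)
F1 = F0 ∪ {clear(b,b), clear(d,c), clear(d,d), inpos(b,b), inpos(c,c), inpos(d,d), linked(b), linked(c)}  (18 atoms)
F2 = F1 ∪ {clear(b,c), clear(c,d)}  (20 atoms)
goal ⊆ F2  ⇒  h_max = 2

2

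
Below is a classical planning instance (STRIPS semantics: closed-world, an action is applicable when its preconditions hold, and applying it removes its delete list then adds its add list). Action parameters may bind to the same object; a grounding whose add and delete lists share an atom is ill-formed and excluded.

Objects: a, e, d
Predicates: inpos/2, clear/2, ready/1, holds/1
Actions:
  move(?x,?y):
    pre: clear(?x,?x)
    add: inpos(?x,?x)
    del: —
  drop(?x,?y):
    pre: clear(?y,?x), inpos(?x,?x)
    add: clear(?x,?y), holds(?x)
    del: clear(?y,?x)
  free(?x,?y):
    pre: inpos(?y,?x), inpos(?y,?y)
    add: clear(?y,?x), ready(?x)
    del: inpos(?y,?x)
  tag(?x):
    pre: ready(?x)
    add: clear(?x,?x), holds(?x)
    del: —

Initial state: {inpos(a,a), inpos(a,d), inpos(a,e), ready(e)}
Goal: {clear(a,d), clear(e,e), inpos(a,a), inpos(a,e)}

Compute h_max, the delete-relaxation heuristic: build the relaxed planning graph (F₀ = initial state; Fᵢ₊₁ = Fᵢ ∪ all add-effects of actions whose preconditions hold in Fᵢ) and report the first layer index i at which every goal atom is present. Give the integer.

1

F0 = init (4 atoms)
F1 = F0 ∪ {clear(a,a), clear(a,d), clear(a,e), clear(e,e), holds(e), ready(a), ready(d)}  (11 atoms)
goal ⊆ F1  ⇒  h_max = 1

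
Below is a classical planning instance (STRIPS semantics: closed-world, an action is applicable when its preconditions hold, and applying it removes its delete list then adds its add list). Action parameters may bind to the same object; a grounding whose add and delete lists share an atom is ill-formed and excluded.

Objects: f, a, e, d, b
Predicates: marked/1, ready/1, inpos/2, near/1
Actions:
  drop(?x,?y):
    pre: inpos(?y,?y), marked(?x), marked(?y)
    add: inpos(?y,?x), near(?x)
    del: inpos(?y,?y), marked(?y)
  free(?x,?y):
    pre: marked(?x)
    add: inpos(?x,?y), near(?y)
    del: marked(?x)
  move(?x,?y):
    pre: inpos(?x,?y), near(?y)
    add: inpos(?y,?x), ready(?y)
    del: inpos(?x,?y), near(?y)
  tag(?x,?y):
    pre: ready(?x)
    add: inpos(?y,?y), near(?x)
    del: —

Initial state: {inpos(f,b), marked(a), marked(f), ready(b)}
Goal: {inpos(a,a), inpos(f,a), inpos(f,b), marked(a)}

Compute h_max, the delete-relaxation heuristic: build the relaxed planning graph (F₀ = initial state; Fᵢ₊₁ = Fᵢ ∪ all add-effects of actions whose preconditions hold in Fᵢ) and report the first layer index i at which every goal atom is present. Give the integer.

1

F0 = init (4 atoms)
F1 = F0 ∪ {inpos(a,a), inpos(a,b), inpos(a,d), inpos(a,e), inpos(a,f), inpos(b,b), inpos(d,d), inpos(e,e), inpos(f,a), inpos(f,d), inpos(f,e), inpos(f,f), near(a), near(b), near(d), near(e), near(f)}  (21 atoms)
goal ⊆ F1  ⇒  h_max = 1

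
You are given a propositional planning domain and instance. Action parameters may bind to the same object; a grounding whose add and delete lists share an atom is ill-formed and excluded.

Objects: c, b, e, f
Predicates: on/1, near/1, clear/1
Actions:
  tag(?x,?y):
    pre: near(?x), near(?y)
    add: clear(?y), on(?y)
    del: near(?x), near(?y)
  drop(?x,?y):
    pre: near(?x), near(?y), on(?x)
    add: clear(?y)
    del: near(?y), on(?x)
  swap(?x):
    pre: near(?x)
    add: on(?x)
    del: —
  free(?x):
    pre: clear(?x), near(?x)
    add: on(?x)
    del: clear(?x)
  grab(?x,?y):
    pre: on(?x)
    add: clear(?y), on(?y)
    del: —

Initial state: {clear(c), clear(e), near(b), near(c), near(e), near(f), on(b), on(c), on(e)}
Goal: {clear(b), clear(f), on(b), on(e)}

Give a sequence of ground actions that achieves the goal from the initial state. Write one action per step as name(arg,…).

tag(c,b); tag(e,f)

1. tag(c,b)  →  {clear(b), clear(c), clear(e), near(e), near(f), on(b), on(c), on(e)}
2. tag(e,f)  →  {clear(b), clear(c), clear(e), clear(f), on(b), on(c), on(e), on(f)}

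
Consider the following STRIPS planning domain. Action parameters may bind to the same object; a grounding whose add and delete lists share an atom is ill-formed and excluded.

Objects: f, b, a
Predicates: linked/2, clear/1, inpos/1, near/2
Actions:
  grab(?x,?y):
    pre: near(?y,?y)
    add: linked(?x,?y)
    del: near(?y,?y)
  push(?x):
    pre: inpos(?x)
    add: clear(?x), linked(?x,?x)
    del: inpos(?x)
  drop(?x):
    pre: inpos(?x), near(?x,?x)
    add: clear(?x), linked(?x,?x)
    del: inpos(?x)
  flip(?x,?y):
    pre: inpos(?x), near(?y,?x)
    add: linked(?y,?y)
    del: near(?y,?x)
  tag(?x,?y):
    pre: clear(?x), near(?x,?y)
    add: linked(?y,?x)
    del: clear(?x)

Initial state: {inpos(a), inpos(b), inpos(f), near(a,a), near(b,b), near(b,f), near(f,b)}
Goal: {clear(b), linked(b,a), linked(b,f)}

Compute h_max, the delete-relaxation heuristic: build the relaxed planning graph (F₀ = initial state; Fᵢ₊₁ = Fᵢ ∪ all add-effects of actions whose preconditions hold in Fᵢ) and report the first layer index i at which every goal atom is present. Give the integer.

F0 = init (7 atoms)
F1 = F0 ∪ {clear(a), clear(b), clear(f), linked(a,a), linked(a,b), linked(b,a), linked(b,b), linked(f,a), linked(f,b), linked(f,f)}  (17 atoms)
F2 = F1 ∪ {linked(b,f)}  (18 atoms)
goal ⊆ F2  ⇒  h_max = 2

2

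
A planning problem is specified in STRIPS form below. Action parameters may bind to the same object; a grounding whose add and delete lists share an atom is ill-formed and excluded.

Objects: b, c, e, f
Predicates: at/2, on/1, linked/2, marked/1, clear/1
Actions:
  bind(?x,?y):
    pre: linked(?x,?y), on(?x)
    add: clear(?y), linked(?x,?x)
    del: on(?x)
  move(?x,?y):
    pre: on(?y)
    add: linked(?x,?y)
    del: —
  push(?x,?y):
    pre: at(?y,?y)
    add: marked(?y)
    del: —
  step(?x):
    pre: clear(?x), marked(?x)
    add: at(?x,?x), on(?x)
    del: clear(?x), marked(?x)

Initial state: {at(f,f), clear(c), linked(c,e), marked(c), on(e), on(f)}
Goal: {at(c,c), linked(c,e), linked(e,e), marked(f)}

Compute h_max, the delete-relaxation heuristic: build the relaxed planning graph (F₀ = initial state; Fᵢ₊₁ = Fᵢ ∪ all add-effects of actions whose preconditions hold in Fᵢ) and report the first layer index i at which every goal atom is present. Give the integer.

F0 = init (6 atoms)
F1 = F0 ∪ {at(c,c), linked(b,e), linked(b,f), linked(c,f), linked(e,e), linked(e,f), linked(f,e), linked(f,f), marked(f), on(c)}  (16 atoms)
goal ⊆ F1  ⇒  h_max = 1

1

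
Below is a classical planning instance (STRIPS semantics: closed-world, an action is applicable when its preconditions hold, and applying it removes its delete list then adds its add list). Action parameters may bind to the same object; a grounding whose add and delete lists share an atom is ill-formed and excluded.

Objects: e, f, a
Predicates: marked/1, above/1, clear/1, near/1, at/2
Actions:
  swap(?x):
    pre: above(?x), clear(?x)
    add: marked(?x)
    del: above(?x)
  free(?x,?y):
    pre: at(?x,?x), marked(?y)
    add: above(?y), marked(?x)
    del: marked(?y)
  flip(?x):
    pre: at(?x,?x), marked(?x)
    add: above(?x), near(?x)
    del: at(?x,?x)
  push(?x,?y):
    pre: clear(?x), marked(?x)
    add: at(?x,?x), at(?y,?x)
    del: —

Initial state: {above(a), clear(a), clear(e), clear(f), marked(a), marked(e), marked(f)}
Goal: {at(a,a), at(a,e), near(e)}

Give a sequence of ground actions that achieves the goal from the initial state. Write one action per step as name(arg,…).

1. push(e,a)  →  {above(a), at(a,e), at(e,e), clear(a), clear(e), clear(f), marked(a), marked(e), marked(f)}
2. flip(e)  →  {above(a), above(e), at(a,e), clear(a), clear(e), clear(f), marked(a), marked(e), marked(f), near(e)}
3. push(a,e)  →  {above(a), above(e), at(a,a), at(a,e), at(e,a), clear(a), clear(e), clear(f), marked(a), marked(e), marked(f), near(e)}

push(e,a); flip(e); push(a,e)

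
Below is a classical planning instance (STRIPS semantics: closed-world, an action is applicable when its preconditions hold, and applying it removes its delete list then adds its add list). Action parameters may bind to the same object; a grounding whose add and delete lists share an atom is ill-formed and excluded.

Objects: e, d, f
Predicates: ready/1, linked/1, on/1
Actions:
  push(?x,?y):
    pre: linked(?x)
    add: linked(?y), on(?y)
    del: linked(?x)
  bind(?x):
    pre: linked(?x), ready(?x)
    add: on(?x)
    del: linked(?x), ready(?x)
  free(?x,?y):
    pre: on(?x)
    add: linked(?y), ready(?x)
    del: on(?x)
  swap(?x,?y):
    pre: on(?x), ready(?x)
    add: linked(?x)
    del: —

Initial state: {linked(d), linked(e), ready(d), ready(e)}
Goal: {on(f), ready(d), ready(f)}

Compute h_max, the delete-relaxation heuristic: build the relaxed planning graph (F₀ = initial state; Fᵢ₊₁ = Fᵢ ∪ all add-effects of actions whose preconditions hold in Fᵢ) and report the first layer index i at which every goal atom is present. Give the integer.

F0 = init (4 atoms)
F1 = F0 ∪ {linked(f), on(d), on(e), on(f)}  (8 atoms)
F2 = F1 ∪ {ready(f)}  (9 atoms)
goal ⊆ F2  ⇒  h_max = 2

2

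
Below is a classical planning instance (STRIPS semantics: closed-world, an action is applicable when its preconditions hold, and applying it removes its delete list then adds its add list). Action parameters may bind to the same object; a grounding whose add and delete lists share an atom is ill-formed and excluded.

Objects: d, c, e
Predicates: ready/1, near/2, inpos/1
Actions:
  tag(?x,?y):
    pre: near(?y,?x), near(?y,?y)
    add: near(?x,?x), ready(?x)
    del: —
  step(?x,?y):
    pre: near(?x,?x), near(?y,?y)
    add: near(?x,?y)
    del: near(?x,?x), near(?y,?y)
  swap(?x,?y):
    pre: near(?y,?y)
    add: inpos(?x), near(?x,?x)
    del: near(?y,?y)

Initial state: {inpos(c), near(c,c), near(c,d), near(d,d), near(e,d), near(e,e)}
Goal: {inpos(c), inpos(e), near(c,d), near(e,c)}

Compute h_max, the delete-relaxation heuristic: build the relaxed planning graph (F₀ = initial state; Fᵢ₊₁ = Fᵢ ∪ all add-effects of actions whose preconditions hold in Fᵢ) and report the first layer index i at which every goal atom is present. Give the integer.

F0 = init (6 atoms)
F1 = F0 ∪ {inpos(d), inpos(e), near(c,e), near(d,c), near(d,e), near(e,c), ready(c), ready(d), ready(e)}  (15 atoms)
goal ⊆ F1  ⇒  h_max = 1

1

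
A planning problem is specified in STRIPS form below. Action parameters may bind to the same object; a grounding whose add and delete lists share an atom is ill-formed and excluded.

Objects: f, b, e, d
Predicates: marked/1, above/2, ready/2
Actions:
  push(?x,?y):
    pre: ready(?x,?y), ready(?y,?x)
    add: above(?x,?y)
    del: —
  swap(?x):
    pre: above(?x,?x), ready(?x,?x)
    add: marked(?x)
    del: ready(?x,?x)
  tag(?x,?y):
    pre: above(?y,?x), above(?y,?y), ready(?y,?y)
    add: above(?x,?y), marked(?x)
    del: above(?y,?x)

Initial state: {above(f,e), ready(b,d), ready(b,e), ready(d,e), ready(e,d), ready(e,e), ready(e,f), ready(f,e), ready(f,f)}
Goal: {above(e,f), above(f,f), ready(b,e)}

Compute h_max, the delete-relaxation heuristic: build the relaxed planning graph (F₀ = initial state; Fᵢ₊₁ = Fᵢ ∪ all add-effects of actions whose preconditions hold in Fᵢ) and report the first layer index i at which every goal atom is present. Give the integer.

F0 = init (9 atoms)
F1 = F0 ∪ {above(d,e), above(e,d), above(e,e), above(e,f), above(f,f)}  (14 atoms)
goal ⊆ F1  ⇒  h_max = 1

1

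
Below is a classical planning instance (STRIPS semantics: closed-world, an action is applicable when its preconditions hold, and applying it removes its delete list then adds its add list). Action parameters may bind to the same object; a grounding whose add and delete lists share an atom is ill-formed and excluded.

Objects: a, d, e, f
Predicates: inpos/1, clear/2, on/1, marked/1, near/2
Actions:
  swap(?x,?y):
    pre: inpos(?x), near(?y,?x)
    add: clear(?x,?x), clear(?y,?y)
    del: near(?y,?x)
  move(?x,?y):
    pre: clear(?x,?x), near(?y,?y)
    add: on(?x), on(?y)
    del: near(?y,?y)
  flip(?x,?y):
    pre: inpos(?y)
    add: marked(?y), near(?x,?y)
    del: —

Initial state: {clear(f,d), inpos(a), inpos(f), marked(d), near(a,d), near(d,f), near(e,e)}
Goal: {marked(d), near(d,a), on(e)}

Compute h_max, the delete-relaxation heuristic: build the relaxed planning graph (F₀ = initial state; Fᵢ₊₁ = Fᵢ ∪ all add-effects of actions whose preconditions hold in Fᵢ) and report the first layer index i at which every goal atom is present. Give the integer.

2

F0 = init (7 atoms)
F1 = F0 ∪ {clear(d,d), clear(f,f), marked(a), marked(f), near(a,a), near(a,f), near(d,a), near(e,a), near(e,f), near(f,a), near(f,f)}  (18 atoms)
F2 = F1 ∪ {clear(a,a), clear(e,e), on(a), on(d), on(e), on(f)}  (24 atoms)
goal ⊆ F2  ⇒  h_max = 2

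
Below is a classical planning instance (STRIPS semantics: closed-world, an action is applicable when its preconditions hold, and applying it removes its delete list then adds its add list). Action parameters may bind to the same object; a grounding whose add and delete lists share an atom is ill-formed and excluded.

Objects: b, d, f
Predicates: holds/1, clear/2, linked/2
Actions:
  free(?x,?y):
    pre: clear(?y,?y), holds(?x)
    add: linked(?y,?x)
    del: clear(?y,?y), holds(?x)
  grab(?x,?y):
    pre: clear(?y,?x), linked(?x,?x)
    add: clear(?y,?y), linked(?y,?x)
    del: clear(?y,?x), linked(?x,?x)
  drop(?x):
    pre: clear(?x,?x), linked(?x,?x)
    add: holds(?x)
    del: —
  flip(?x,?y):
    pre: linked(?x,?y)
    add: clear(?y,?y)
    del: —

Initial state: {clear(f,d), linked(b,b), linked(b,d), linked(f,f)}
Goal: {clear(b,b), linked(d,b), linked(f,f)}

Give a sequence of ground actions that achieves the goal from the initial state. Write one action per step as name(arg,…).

1. flip(b,b)  →  {clear(b,b), clear(f,d), linked(b,b), linked(b,d), linked(f,f)}
2. drop(b)  →  {clear(b,b), clear(f,d), holds(b), linked(b,b), linked(b,d), linked(f,f)}
3. flip(b,d)  →  {clear(b,b), clear(d,d), clear(f,d), holds(b), linked(b,b), linked(b,d), linked(f,f)}
4. free(b,d)  →  {clear(b,b), clear(f,d), linked(b,b), linked(b,d), linked(d,b), linked(f,f)}

flip(b,b); drop(b); flip(b,d); free(b,d)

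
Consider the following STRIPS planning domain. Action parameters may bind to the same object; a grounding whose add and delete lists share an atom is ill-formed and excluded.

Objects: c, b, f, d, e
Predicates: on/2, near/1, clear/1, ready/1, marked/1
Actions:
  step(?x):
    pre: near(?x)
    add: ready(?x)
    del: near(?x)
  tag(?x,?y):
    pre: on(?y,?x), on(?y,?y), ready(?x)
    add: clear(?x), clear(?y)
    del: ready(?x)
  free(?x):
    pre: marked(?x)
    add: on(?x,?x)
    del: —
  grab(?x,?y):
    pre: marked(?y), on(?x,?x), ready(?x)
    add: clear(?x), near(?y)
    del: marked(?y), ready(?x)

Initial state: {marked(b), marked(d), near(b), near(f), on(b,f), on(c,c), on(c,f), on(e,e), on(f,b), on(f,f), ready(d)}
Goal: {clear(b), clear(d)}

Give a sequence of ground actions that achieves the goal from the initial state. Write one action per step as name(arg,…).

step(b); tag(b,f); free(d); tag(d,d)

1. step(b)  →  {marked(b), marked(d), near(f), on(b,f), on(c,c), on(c,f), on(e,e), on(f,b), on(f,f), ready(b), ready(d)}
2. tag(b,f)  →  {clear(b), clear(f), marked(b), marked(d), near(f), on(b,f), on(c,c), on(c,f), on(e,e), on(f,b), on(f,f), ready(d)}
3. free(d)  →  {clear(b), clear(f), marked(b), marked(d), near(f), on(b,f), on(c,c), on(c,f), on(d,d), on(e,e), on(f,b), on(f,f), ready(d)}
4. tag(d,d)  →  {clear(b), clear(d), clear(f), marked(b), marked(d), near(f), on(b,f), on(c,c), on(c,f), on(d,d), on(e,e), on(f,b), on(f,f)}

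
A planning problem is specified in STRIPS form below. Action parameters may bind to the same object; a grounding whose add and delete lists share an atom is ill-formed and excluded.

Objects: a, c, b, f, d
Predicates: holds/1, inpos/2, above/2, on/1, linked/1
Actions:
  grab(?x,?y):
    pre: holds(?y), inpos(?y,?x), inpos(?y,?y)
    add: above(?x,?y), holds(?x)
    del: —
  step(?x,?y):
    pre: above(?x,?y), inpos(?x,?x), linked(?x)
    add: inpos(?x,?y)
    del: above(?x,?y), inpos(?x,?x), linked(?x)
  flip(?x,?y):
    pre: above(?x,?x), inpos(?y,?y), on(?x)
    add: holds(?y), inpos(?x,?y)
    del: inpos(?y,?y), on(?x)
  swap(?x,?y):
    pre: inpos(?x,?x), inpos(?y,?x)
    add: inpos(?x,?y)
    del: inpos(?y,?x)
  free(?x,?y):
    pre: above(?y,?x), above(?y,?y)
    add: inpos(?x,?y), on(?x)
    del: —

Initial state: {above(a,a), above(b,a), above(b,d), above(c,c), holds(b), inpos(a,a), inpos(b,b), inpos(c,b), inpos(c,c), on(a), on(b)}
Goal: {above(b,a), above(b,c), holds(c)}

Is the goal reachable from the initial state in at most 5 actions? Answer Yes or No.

1. flip(a,c)  →  {above(a,a), above(b,a), above(b,d), above(c,c), holds(b), holds(c), inpos(a,a), inpos(a,c), inpos(b,b), inpos(c,b), on(b)}
2. free(c,c)  →  {above(a,a), above(b,a), above(b,d), above(c,c), holds(b), holds(c), inpos(a,a), inpos(a,c), inpos(b,b), inpos(c,b), inpos(c,c), on(b), on(c)}
3. grab(b,c)  →  {above(a,a), above(b,a), above(b,c), above(b,d), above(c,c), holds(b), holds(c), inpos(a,a), inpos(a,c), inpos(b,b), inpos(c,b), inpos(c,c), on(b), on(c)}
optimal plan length = 3; 3 ≤ 5

Yes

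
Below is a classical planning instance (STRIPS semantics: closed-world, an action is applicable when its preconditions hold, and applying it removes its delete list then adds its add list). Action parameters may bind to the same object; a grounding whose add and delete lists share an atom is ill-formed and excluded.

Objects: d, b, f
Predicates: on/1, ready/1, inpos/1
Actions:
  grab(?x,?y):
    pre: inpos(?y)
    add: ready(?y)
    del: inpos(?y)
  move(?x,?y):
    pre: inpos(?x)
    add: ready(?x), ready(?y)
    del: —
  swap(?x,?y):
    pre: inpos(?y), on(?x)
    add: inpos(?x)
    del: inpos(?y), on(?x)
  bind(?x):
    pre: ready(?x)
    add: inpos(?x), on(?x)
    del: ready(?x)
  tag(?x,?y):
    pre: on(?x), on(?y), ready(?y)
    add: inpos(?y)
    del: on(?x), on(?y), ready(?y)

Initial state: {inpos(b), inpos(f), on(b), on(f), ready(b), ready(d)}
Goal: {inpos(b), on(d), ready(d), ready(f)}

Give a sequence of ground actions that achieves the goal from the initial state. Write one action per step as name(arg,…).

bind(d); move(d,f)

1. bind(d)  →  {inpos(b), inpos(d), inpos(f), on(b), on(d), on(f), ready(b)}
2. move(d,f)  →  {inpos(b), inpos(d), inpos(f), on(b), on(d), on(f), ready(b), ready(d), ready(f)}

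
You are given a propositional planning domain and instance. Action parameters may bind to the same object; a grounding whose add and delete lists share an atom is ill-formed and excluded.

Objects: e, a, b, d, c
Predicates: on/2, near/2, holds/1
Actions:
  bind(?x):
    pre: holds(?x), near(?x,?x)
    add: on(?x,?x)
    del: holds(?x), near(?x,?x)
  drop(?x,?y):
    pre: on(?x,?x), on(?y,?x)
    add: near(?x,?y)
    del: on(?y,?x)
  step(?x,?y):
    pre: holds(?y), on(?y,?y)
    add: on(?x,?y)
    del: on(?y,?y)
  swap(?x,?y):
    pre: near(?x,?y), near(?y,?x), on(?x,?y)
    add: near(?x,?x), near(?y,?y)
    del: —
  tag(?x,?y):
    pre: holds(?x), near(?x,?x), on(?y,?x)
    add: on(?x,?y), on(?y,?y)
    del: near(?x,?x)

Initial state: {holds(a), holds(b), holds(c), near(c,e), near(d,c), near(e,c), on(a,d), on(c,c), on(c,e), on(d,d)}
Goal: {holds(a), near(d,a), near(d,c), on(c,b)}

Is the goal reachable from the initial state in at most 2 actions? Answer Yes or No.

No

1. drop(d,a)  →  {holds(a), holds(b), holds(c), near(c,e), near(d,a), near(d,c), near(e,c), on(c,c), on(c,e), on(d,d)}
2. step(b,c)  →  {holds(a), holds(b), holds(c), near(c,e), near(d,a), near(d,c), near(e,c), on(b,c), on(c,e), on(d,d)}
3. swap(c,e)  →  {holds(a), holds(b), holds(c), near(c,c), near(c,e), near(d,a), near(d,c), near(e,c), near(e,e), on(b,c), on(c,e), on(d,d)}
4. tag(c,b)  →  {holds(a), holds(b), holds(c), near(c,e), near(d,a), near(d,c), near(e,c), near(e,e), on(b,b), on(b,c), on(c,b), on(c,e), on(d,d)}
optimal plan length = 4; 4 > 2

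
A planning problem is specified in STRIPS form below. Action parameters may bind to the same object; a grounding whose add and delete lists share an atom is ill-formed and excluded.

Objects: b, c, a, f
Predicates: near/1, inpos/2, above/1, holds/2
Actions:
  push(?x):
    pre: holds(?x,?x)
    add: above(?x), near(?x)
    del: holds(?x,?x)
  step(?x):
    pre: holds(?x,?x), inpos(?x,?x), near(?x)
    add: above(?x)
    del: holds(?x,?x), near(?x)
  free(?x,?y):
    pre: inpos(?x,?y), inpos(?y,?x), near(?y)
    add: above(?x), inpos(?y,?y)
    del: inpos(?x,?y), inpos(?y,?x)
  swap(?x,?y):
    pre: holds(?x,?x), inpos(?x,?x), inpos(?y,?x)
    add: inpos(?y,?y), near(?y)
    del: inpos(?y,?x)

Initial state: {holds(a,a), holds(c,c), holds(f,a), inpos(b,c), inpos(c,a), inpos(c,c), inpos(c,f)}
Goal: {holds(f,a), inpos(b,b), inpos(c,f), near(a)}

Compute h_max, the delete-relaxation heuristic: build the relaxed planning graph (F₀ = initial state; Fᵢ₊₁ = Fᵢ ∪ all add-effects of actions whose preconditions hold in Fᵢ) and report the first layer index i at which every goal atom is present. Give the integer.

F0 = init (7 atoms)
F1 = F0 ∪ {above(a), above(c), inpos(b,b), near(a), near(b), near(c)}  (13 atoms)
goal ⊆ F1  ⇒  h_max = 1

1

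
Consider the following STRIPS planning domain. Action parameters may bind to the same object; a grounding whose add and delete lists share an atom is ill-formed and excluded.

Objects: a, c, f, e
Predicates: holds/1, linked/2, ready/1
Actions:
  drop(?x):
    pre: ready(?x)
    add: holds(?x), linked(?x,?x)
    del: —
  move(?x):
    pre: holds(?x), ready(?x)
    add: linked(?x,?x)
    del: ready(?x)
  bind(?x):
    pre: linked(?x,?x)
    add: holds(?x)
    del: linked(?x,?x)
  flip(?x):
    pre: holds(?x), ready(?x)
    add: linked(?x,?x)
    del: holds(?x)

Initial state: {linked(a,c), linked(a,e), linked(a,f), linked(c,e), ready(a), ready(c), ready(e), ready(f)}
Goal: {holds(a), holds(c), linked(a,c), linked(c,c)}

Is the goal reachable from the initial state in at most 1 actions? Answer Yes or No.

1. drop(a)  →  {holds(a), linked(a,a), linked(a,c), linked(a,e), linked(a,f), linked(c,e), ready(a), ready(c), ready(e), ready(f)}
2. drop(c)  →  {holds(a), holds(c), linked(a,a), linked(a,c), linked(a,e), linked(a,f), linked(c,c), linked(c,e), ready(a), ready(c), ready(e), ready(f)}
optimal plan length = 2; 2 > 1

No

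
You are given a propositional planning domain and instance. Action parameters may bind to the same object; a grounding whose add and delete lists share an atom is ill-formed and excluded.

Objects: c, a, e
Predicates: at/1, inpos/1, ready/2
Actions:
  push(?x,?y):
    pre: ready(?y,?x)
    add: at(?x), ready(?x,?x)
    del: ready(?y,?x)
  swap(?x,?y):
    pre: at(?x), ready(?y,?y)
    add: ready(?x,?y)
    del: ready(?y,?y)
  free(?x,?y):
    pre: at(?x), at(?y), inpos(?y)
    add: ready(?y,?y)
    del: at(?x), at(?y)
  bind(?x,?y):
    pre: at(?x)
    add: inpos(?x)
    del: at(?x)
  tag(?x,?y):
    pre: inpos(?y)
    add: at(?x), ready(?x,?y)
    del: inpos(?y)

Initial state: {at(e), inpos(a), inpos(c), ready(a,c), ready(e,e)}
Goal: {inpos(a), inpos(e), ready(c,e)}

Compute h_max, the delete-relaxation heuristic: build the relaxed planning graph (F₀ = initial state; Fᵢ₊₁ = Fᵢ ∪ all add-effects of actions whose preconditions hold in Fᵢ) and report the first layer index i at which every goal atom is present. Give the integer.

F0 = init (5 atoms)
F1 = F0 ∪ {at(a), at(c), inpos(e), ready(a,a), ready(c,a), ready(c,c), ready(e,a), ready(e,c)}  (13 atoms)
F2 = F1 ∪ {ready(a,e), ready(c,e)}  (15 atoms)
goal ⊆ F2  ⇒  h_max = 2

2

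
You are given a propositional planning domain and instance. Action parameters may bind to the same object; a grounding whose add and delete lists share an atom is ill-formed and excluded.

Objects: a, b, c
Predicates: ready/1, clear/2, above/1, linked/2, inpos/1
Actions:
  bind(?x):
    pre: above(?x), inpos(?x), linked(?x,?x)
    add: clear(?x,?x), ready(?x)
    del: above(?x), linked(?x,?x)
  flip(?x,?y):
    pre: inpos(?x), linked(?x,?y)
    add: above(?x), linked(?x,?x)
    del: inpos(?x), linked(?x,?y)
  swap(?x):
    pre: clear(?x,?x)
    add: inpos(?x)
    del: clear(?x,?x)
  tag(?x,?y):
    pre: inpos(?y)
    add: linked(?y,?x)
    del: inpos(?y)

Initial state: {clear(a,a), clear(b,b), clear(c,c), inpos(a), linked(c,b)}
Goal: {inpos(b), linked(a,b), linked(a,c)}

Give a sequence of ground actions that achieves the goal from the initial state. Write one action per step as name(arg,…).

1. swap(b)  →  {clear(a,a), clear(c,c), inpos(a), inpos(b), linked(c,b)}
2. tag(b,a)  →  {clear(a,a), clear(c,c), inpos(b), linked(a,b), linked(c,b)}
3. swap(a)  →  {clear(c,c), inpos(a), inpos(b), linked(a,b), linked(c,b)}
4. tag(c,a)  →  {clear(c,c), inpos(b), linked(a,b), linked(a,c), linked(c,b)}

swap(b); tag(b,a); swap(a); tag(c,a)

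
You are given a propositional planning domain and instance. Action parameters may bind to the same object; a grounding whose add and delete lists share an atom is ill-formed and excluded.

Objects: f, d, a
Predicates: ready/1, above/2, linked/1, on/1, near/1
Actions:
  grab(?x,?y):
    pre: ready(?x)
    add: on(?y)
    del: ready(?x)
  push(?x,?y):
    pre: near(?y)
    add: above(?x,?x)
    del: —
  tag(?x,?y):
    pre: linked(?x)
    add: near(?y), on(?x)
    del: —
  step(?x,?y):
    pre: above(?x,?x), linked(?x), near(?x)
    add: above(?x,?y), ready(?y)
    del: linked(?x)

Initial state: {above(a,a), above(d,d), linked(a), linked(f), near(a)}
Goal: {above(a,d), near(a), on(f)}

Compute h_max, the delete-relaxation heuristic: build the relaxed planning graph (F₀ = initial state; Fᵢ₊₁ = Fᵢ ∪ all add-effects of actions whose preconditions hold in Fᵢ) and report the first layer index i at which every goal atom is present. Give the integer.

1

F0 = init (5 atoms)
F1 = F0 ∪ {above(a,d), above(a,f), above(f,f), near(d), near(f), on(a), on(f), ready(a), ready(d), ready(f)}  (15 atoms)
goal ⊆ F1  ⇒  h_max = 1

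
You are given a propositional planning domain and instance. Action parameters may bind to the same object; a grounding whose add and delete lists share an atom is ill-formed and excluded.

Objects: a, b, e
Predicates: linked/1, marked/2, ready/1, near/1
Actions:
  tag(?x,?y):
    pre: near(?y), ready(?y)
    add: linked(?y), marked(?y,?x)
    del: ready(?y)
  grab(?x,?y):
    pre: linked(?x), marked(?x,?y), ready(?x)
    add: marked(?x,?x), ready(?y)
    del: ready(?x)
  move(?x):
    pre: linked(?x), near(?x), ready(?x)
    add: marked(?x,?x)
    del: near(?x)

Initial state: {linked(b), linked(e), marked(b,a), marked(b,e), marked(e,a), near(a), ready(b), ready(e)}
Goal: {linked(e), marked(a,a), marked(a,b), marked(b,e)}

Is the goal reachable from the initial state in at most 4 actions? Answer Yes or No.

1. grab(b,a)  →  {linked(b), linked(e), marked(b,a), marked(b,b), marked(b,e), marked(e,a), near(a), ready(a), ready(e)}
2. tag(a,a)  →  {linked(a), linked(b), linked(e), marked(a,a), marked(b,a), marked(b,b), marked(b,e), marked(e,a), near(a), ready(e)}
3. grab(e,a)  →  {linked(a), linked(b), linked(e), marked(a,a), marked(b,a), marked(b,b), marked(b,e), marked(e,a), marked(e,e), near(a), ready(a)}
4. tag(b,a)  →  {linked(a), linked(b), linked(e), marked(a,a), marked(a,b), marked(b,a), marked(b,b), marked(b,e), marked(e,a), marked(e,e), near(a)}
optimal plan length = 4; 4 ≤ 4

Yes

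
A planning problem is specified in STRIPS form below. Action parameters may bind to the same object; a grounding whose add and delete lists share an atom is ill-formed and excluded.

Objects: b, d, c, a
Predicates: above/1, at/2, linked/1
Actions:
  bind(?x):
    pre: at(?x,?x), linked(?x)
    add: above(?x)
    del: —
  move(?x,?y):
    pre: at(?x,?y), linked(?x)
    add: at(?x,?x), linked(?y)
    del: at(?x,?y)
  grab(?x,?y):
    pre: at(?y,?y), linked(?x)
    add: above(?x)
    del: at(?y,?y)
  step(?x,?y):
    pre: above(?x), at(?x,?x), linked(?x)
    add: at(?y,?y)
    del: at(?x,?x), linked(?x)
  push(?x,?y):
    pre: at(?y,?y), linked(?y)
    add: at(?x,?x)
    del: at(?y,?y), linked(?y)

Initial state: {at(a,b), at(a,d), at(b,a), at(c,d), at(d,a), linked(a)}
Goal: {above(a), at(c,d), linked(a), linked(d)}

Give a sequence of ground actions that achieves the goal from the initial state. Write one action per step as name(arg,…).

1. move(a,d)  →  {at(a,a), at(a,b), at(b,a), at(c,d), at(d,a), linked(a), linked(d)}
2. bind(a)  →  {above(a), at(a,a), at(a,b), at(b,a), at(c,d), at(d,a), linked(a), linked(d)}

move(a,d); bind(a)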